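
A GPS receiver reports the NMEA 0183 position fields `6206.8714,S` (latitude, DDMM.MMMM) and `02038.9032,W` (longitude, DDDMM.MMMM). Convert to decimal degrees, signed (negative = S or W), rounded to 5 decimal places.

-62.11452, -20.64839

Latitude: split at 2 digits → 62° and 6.8714′; 62 + 6.8714/60 = 62.114523
hemisphere S, so the sign is −
Longitude: degrees = first 3 digits = 20, minutes = 38.9032; 20 + 38.9032/60 = 20.648387
hemisphere W, so the sign is −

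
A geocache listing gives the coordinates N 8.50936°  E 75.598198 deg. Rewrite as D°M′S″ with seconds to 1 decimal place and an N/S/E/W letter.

Latitude: 0.509360 × 60 = 30.56160′ → 30′, remainder × 60 = 33.696″
λ: whole degrees 75; 35.89188′ → 35′ and 53.513″

8°30′33.7″ N, 75°35′53.5″ E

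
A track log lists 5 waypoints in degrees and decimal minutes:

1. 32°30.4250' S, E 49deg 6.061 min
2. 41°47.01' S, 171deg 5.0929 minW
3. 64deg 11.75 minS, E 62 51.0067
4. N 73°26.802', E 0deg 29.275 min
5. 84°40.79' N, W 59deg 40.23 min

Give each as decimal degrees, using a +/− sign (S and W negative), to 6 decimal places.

Point 1:
  Lat: 30.425′ = 0.507083°; total 32.5070833
  S → negative
  Lon: 49 + 6.061/60 = 49.1010167
  E → positive
Point 2:
  Lat: 47.01′ = 0.783500°; total 41.7835000
  S → negative
  Lon: 5.0929′ = 0.084882°; total 171.0848817
  W → negative
Point 3:
  φ: 11.75′ = 0.195833°; total 64.1958333
  S ⇒ negate
  Lon: 51.0067′ = 0.850112°; total 62.8501117
  E ⇒ keep positive
Point 4:
  Latitude: 73 + 26.802/60 = 73.4467000
  N ⇒ keep positive
  λ: 29.275′ = 0.487917°; total 0.4879167
  E → positive
Point 5:
  Lat: 84 + 40.79/60 = 84.6798333
  N → positive
  λ: 59 + 40.23/60 = 59.6705000
  W → negative

1. -32.507083, 49.101017
2. -41.783500, -171.084882
3. -64.195833, 62.850112
4. 73.446700, 0.487917
5. 84.679833, -59.670500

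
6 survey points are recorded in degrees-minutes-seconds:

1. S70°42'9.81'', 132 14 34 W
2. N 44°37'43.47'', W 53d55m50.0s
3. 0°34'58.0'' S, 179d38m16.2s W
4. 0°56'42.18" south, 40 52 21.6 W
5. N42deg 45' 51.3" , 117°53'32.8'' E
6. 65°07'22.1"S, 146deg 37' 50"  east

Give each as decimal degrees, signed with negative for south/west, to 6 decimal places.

1. -70.702725, -132.242778
2. 44.628742, -53.930556
3. -0.582778, -179.637833
4. -0.945050, -40.872667
5. 42.764250, 117.892444
6. -65.122806, 146.630556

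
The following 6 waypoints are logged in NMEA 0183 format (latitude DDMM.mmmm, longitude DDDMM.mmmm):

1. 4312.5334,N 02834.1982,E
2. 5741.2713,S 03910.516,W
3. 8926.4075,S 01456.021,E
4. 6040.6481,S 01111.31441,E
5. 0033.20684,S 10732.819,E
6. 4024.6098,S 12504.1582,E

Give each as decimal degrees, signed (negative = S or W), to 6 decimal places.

Point 1:
  Lat: split at 2 digits → 43° and 12.5334′; 43 + 12.5334/60 = 43.2088900
  N → positive
  λ: degrees = first 3 digits = 28, minutes = 34.1982; 28 + 34.1982/60 = 28.5699700
  E ⇒ keep positive
Point 2:
  φ: degrees = first 2 digits = 57, minutes = 41.2713; 57 + 41.2713/60 = 57.6878550
  S ⇒ negate
  Lon: degrees = first 3 digits = 39, minutes = 10.516; 39 + 10.516/60 = 39.1752667
  W ⇒ negate
Point 3:
  Lat: degrees = first 2 digits = 89, minutes = 26.4075; 89 + 26.4075/60 = 89.4401250
  S → negative
  Lon: degrees = first 3 digits = 14, minutes = 56.021; 14 + 56.021/60 = 14.9336833
  E ⇒ keep positive
Point 4:
  Lat: degrees = first 2 digits = 60, minutes = 40.6481; 60 + 40.6481/60 = 60.6774683
  hemisphere S, so the sign is −
  λ: degrees = first 3 digits = 11, minutes = 11.31441; 11 + 11.31441/60 = 11.1885735
  E → positive
Point 5:
  Latitude: degrees = first 2 digits = 0, minutes = 33.20684; 0 + 33.20684/60 = 0.5534473
  S ⇒ negate
  λ: split at 3 digits → 107° and 32.819′; 107 + 32.819/60 = 107.5469833
  E → positive
Point 6:
  Lat: split at 2 digits → 40° and 24.6098′; 40 + 24.6098/60 = 40.4101633
  S → negative
  Lon: split at 3 digits → 125° and 4.1582′; 125 + 4.1582/60 = 125.0693033
  E → positive

1. 43.208890, 28.569970
2. -57.687855, -39.175267
3. -89.440125, 14.933683
4. -60.677468, 11.188574
5. -0.553447, 107.546983
6. -40.410163, 125.069303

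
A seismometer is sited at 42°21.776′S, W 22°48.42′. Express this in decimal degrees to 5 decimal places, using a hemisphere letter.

42.36293° S, 22.80700° W

Latitude: 42 + 21.776/60 = 42.362933
Lon: 22 + 48.42/60 = 22.807000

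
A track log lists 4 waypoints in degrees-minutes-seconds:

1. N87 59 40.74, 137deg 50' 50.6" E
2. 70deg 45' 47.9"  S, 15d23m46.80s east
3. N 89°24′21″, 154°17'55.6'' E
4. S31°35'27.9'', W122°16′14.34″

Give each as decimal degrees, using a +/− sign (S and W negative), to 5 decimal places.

Point 1:
  φ: 87 + 59/60 + 40.74/3600 = 87.994650
  N → positive
  Lon: 137° + 50/60 + 50.6/3600 = 137 + 0.833333 + 0.014056 = 137.847389
  E → positive
Point 2:
  Latitude: 70 + 45/60 + 47.9/3600 = 70.763306
  hemisphere S, so the sign is −
  Longitude: 15 + 23/60 + 46.8/3600 = 15.396333
  E ⇒ keep positive
Point 3:
  φ: 89 + 24/60 + 21/3600 = 89.405833
  N → positive
  Lon: 17′ + 55.6″ = 17.92667′; 154 + 17.92667/60 = 154.298778
  E → positive
Point 4:
  Latitude: 31 + 35/60 + 27.9/3600 = 31.591083
  hemisphere S, so the sign is −
  Longitude: 122° + 16/60 + 14.34/3600 = 122 + 0.266667 + 0.003983 = 122.270650
  hemisphere W, so the sign is −

1. 87.99465, 137.84739
2. -70.76331, 15.39633
3. 89.40583, 154.29878
4. -31.59108, -122.27065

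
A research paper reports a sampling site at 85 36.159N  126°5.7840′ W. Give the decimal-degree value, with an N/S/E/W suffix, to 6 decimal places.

Latitude: 36.159′ = 0.602650°; total 85.6026500
Lon: 126 + 5.784/60 = 126.0964000

85.602650° N, 126.096400° W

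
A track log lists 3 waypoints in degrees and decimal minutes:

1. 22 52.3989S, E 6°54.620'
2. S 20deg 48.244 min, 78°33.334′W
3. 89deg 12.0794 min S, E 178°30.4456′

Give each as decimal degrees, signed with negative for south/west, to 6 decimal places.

1. -22.873315, 6.910333
2. -20.804067, -78.555567
3. -89.201323, 178.507427

Point 1:
  Latitude: 22 + 52.3989/60 = 22.8733150
  S → negative
  Lon: 54.62′ = 0.910333°; total 6.9103333
  E ⇒ keep positive
Point 2:
  Latitude: 48.244′ = 0.804067°; total 20.8040667
  S → negative
  Lon: 78 + 33.334/60 = 78.5555667
  W ⇒ negate
Point 3:
  Latitude: 12.0794′ = 0.201323°; total 89.2013233
  S → negative
  λ: 30.4456′ = 0.507427°; total 178.5074267
  E ⇒ keep positive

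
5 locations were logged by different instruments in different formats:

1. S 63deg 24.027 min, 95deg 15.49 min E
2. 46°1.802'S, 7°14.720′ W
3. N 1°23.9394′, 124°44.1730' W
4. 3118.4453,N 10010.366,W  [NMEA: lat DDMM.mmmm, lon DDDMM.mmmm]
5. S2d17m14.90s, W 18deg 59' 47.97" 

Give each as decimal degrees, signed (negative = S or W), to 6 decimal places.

1. -63.400450, 95.258167
2. -46.030033, -7.245333
3. 1.398990, -124.736217
4. 31.307422, -100.172767
5. -2.287472, -18.996658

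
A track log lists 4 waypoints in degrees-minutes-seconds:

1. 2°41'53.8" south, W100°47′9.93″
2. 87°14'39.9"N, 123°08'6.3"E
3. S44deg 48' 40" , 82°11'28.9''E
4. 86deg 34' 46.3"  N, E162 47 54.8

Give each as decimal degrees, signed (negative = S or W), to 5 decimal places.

1. -2.69828, -100.78609
2. 87.24442, 123.13508
3. -44.81111, 82.19136
4. 86.57953, 162.79856

Point 1:
  Lat: 2 + 41/60 + 53.8/3600 = 2.698278
  S → negative
  Longitude: 100° + 47/60 + 9.93/3600 = 100 + 0.783333 + 0.002758 = 100.786092
  hemisphere W, so the sign is −
Point 2:
  Latitude: 87 + 14/60 + 39.9/3600 = 87.244417
  N ⇒ keep positive
  Lon: 123° + 8/60 + 6.3/3600 = 123 + 0.133333 + 0.001750 = 123.135083
  E ⇒ keep positive
Point 3:
  Latitude: 44 + 48/60 + 40/3600 = 44.811111
  S ⇒ negate
  Longitude: 82° + 11/60 + 28.9/3600 = 82 + 0.183333 + 0.008028 = 82.191361
  E ⇒ keep positive
Point 4:
  φ: 86° + 34/60 + 46.3/3600 = 86 + 0.566667 + 0.012861 = 86.579528
  N ⇒ keep positive
  Lon: 162 + 47/60 + 54.8/3600 = 162.798556
  E → positive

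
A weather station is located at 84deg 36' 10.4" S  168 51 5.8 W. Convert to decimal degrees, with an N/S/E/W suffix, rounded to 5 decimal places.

84.60289° S, 168.85161° W

Lat: 84 + 36/60 + 10.4/3600 = 84.602889
λ: 168° + 51/60 + 5.8/3600 = 168 + 0.850000 + 0.001611 = 168.851611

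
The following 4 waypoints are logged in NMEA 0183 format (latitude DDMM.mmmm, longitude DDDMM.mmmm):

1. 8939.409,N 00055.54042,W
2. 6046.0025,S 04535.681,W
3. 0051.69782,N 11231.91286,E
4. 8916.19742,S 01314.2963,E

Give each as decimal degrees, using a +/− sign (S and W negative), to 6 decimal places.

1. 89.656817, -0.925674
2. -60.766708, -45.594683
3. 0.861630, 112.531881
4. -89.269957, 13.238272

Point 1:
  Lat: split at 2 digits → 89° and 39.409′; 89 + 39.409/60 = 89.6568167
  N → positive
  Lon: degrees = first 3 digits = 0, minutes = 55.54042; 0 + 55.54042/60 = 0.9256737
  W ⇒ negate
Point 2:
  φ: degrees = first 2 digits = 60, minutes = 46.0025; 60 + 46.0025/60 = 60.7667083
  hemisphere S, so the sign is −
  Lon: split at 3 digits → 045° and 35.681′; 45 + 35.681/60 = 45.5946833
  W ⇒ negate
Point 3:
  φ: degrees = first 2 digits = 0, minutes = 51.69782; 0 + 51.69782/60 = 0.8616303
  N → positive
  λ: split at 3 digits → 112° and 31.91286′; 112 + 31.91286/60 = 112.5318810
  E → positive
Point 4:
  Lat: degrees = first 2 digits = 89, minutes = 16.19742; 89 + 16.19742/60 = 89.2699570
  S → negative
  λ: degrees = first 3 digits = 13, minutes = 14.2963; 13 + 14.2963/60 = 13.2382717
  E → positive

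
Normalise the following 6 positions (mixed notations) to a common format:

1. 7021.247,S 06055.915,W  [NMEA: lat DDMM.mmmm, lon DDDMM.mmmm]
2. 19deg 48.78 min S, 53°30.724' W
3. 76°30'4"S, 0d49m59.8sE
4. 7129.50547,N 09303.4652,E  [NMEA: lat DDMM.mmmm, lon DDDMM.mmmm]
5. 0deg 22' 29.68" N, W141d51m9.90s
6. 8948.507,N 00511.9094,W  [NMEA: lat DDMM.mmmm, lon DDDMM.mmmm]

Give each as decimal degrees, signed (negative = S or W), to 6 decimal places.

1. -70.354117, -60.931917
2. -19.813000, -53.512067
3. -76.501111, 0.833278
4. 71.491758, 93.057753
5. 0.374911, -141.852750
6. 89.808450, -5.198490

Point 1:
  φ: degrees = first 2 digits = 70, minutes = 21.247; 70 + 21.247/60 = 70.3541167
  S → negative
  Longitude: split at 3 digits → 060° and 55.915′; 60 + 55.915/60 = 60.9319167
  W → negative
Point 2:
  Latitude: 48.78′ = 0.813000°; total 19.8130000
  hemisphere S, so the sign is −
  λ: 53 + 30.724/60 = 53.5120667
  W → negative
Point 3:
  Latitude: 76° + 30/60 + 4/3600 = 76 + 0.500000 + 0.001111 = 76.5011111
  hemisphere S, so the sign is −
  Longitude: 49′ + 59.8″ = 49.99667′; 0 + 49.99667/60 = 0.8332778
  E → positive
Point 4:
  Lat: degrees = first 2 digits = 71, minutes = 29.50547; 71 + 29.50547/60 = 71.4917578
  N → positive
  λ: degrees = first 3 digits = 93, minutes = 3.4652; 93 + 3.4652/60 = 93.0577533
  E ⇒ keep positive
Point 5:
  Latitude: 0° + 22/60 + 29.68/3600 = 0 + 0.366667 + 0.008244 = 0.3749111
  N → positive
  Longitude: 141 + 51/60 + 9.9/3600 = 141.8527500
  W → negative
Point 6:
  Lat: degrees = first 2 digits = 89, minutes = 48.507; 89 + 48.507/60 = 89.8084500
  N → positive
  λ: degrees = first 3 digits = 5, minutes = 11.9094; 5 + 11.9094/60 = 5.1984900
  W → negative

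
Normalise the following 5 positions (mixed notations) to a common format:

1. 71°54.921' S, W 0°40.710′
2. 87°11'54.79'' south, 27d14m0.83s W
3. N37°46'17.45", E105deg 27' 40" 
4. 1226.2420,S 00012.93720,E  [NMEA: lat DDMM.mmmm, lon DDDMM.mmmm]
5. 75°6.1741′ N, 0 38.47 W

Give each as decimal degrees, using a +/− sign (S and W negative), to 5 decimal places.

Point 1:
  Lat: 71 + 54.921/60 = 71.915350
  S → negative
  Lon: 40.71′ = 0.678500°; total 0.678500
  hemisphere W, so the sign is −
Point 2:
  Lat: 87 + 11/60 + 54.79/3600 = 87.198553
  S ⇒ negate
  Lon: 14′ + 0.83″ = 14.01383′; 27 + 14.01383/60 = 27.233564
  W → negative
Point 3:
  Lat: 37 + 46/60 + 17.45/3600 = 37.771514
  N → positive
  λ: 27′ + 40″ = 27.66667′; 105 + 27.66667/60 = 105.461111
  E ⇒ keep positive
Point 4:
  Latitude: degrees = first 2 digits = 12, minutes = 26.242; 12 + 26.242/60 = 12.437367
  S → negative
  Longitude: split at 3 digits → 000° and 12.9372′; 0 + 12.9372/60 = 0.215620
  E → positive
Point 5:
  Lat: 75 + 6.1741/60 = 75.102902
  N ⇒ keep positive
  λ: 0 + 38.47/60 = 0.641167
  W ⇒ negate

1. -71.91535, -0.67850
2. -87.19855, -27.23356
3. 37.77151, 105.46111
4. -12.43737, 0.21562
5. 75.10290, -0.64117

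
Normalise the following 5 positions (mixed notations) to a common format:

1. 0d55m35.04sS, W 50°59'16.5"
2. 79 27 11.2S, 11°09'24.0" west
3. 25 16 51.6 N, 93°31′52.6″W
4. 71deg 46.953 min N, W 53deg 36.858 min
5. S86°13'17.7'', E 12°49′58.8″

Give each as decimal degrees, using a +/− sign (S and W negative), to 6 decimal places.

1. -0.926400, -50.987917
2. -79.453111, -11.156667
3. 25.281000, -93.531278
4. 71.782550, -53.614300
5. -86.221583, 12.833000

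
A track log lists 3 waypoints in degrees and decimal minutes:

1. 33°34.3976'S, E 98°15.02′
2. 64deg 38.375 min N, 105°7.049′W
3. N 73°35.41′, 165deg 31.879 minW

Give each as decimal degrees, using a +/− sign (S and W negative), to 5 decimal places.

Point 1:
  φ: 34.3976′ = 0.573293°; total 33.573293
  S → negative
  Longitude: 98 + 15.02/60 = 98.250333
  E ⇒ keep positive
Point 2:
  Lat: 64 + 38.375/60 = 64.639583
  N → positive
  Lon: 105 + 7.049/60 = 105.117483
  W ⇒ negate
Point 3:
  Lat: 35.41′ = 0.590167°; total 73.590167
  N → positive
  λ: 165 + 31.879/60 = 165.531317
  hemisphere W, so the sign is −

1. -33.57329, 98.25033
2. 64.63958, -105.11748
3. 73.59017, -165.53132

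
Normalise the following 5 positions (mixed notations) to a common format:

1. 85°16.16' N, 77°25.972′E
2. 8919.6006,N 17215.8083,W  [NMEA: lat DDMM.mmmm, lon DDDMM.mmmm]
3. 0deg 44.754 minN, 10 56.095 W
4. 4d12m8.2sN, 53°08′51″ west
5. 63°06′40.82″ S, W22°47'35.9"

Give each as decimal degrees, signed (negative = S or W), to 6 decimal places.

1. 85.269333, 77.432867
2. 89.326677, -172.263472
3. 0.745900, -10.934917
4. 4.202278, -53.147500
5. -63.111339, -22.793306

Point 1:
  Lat: 85 + 16.16/60 = 85.2693333
  N → positive
  Longitude: 77 + 25.972/60 = 77.4328667
  E → positive
Point 2:
  Latitude: degrees = first 2 digits = 89, minutes = 19.6006; 89 + 19.6006/60 = 89.3266767
  N ⇒ keep positive
  λ: degrees = first 3 digits = 172, minutes = 15.8083; 172 + 15.8083/60 = 172.2634717
  W → negative
Point 3:
  φ: 44.754′ = 0.745900°; total 0.7459000
  N → positive
  Longitude: 10 + 56.095/60 = 10.9349167
  W → negative
Point 4:
  Lat: 4° + 12/60 + 8.2/3600 = 4 + 0.200000 + 0.002278 = 4.2022778
  N → positive
  λ: 8′ + 51″ = 8.85000′; 53 + 8.85000/60 = 53.1475000
  W → negative
Point 5:
  φ: 63 + 6/60 + 40.82/3600 = 63.1113389
  S ⇒ negate
  Longitude: 47′ + 35.9″ = 47.59833′; 22 + 47.59833/60 = 22.7933056
  hemisphere W, so the sign is −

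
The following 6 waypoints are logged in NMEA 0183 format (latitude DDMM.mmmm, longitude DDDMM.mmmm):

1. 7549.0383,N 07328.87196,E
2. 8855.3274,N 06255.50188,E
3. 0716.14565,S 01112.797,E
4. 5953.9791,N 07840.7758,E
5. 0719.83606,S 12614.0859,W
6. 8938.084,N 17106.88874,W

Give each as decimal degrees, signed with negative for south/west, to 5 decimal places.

Point 1:
  Latitude: degrees = first 2 digits = 75, minutes = 49.0383; 75 + 49.0383/60 = 75.817305
  N ⇒ keep positive
  λ: split at 3 digits → 073° and 28.87196′; 73 + 28.87196/60 = 73.481199
  E ⇒ keep positive
Point 2:
  Latitude: degrees = first 2 digits = 88, minutes = 55.3274; 88 + 55.3274/60 = 88.922123
  N → positive
  Lon: degrees = first 3 digits = 62, minutes = 55.50188; 62 + 55.50188/60 = 62.925031
  E → positive
Point 3:
  Latitude: split at 2 digits → 07° and 16.14565′; 7 + 16.14565/60 = 7.269094
  S → negative
  λ: split at 3 digits → 011° and 12.797′; 11 + 12.797/60 = 11.213283
  E → positive
Point 4:
  Lat: degrees = first 2 digits = 59, minutes = 53.9791; 59 + 53.9791/60 = 59.899652
  N ⇒ keep positive
  λ: split at 3 digits → 078° and 40.7758′; 78 + 40.7758/60 = 78.679597
  E → positive
Point 5:
  Latitude: split at 2 digits → 07° and 19.83606′; 7 + 19.83606/60 = 7.330601
  hemisphere S, so the sign is −
  λ: split at 3 digits → 126° and 14.0859′; 126 + 14.0859/60 = 126.234765
  hemisphere W, so the sign is −
Point 6:
  Latitude: degrees = first 2 digits = 89, minutes = 38.084; 89 + 38.084/60 = 89.634733
  N ⇒ keep positive
  Longitude: split at 3 digits → 171° and 6.88874′; 171 + 6.88874/60 = 171.114812
  W ⇒ negate

1. 75.81731, 73.48120
2. 88.92212, 62.92503
3. -7.26909, 11.21328
4. 59.89965, 78.67960
5. -7.33060, -126.23477
6. 89.63473, -171.11481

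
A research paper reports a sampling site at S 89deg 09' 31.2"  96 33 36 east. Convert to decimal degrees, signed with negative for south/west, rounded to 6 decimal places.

-89.158667, 96.560000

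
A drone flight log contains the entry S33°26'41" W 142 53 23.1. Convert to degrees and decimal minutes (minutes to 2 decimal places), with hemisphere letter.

33° 26.68′ S, 142° 53.39′ W

Latitude: 26 + 41/60 = 26.6833′
Lon: seconds/60 = 0.38500; minutes = 53 + 0.38500 = 53.3850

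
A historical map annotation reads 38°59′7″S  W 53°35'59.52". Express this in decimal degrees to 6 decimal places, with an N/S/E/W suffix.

Latitude: 38° + 59/60 + 7/3600 = 38 + 0.983333 + 0.001944 = 38.9852778
λ: 35′ + 59.52″ = 35.99200′; 53 + 35.99200/60 = 53.5998667

38.985278° S, 53.599867° W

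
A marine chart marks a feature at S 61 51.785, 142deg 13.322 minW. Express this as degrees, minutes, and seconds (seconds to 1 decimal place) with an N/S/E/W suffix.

61°51′47.1″ S, 142°13′19.3″ W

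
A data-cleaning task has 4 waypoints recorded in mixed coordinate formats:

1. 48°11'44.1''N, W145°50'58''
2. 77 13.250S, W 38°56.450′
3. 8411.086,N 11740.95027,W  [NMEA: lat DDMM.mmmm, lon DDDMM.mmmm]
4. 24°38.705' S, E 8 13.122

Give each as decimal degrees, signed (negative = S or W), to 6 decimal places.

1. 48.195583, -145.849444
2. -77.220833, -38.940833
3. 84.184767, -117.682505
4. -24.645083, 8.218700

Point 1:
  φ: 48° + 11/60 + 44.1/3600 = 48 + 0.183333 + 0.012250 = 48.1955833
  N ⇒ keep positive
  Lon: 50′ + 58″ = 50.96667′; 145 + 50.96667/60 = 145.8494444
  W ⇒ negate
Point 2:
  φ: 77 + 13.25/60 = 77.2208333
  hemisphere S, so the sign is −
  λ: 56.45′ = 0.940833°; total 38.9408333
  W ⇒ negate
Point 3:
  Latitude: degrees = first 2 digits = 84, minutes = 11.086; 84 + 11.086/60 = 84.1847667
  N ⇒ keep positive
  Lon: split at 3 digits → 117° and 40.95027′; 117 + 40.95027/60 = 117.6825045
  hemisphere W, so the sign is −
Point 4:
  Latitude: 24 + 38.705/60 = 24.6450833
  S ⇒ negate
  Lon: 13.122′ = 0.218700°; total 8.2187000
  E → positive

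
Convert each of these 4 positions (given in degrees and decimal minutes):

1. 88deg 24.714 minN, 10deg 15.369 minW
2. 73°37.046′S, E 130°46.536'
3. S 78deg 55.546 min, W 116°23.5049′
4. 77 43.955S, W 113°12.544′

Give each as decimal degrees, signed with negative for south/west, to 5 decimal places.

1. 88.41190, -10.25615
2. -73.61743, 130.77560
3. -78.92577, -116.39175
4. -77.73258, -113.20907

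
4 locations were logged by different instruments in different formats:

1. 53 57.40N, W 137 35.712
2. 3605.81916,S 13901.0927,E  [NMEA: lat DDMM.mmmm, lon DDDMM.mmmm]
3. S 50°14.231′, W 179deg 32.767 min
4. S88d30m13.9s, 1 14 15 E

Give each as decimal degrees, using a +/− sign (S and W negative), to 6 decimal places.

Point 1:
  Lat: 53 + 57.4/60 = 53.9566667
  N → positive
  Lon: 137 + 35.712/60 = 137.5952000
  hemisphere W, so the sign is −
Point 2:
  Lat: degrees = first 2 digits = 36, minutes = 5.81916; 36 + 5.81916/60 = 36.0969860
  S ⇒ negate
  Longitude: degrees = first 3 digits = 139, minutes = 1.0927; 139 + 1.0927/60 = 139.0182117
  E → positive
Point 3:
  Lat: 50 + 14.231/60 = 50.2371833
  hemisphere S, so the sign is −
  Longitude: 179 + 32.767/60 = 179.5461167
  hemisphere W, so the sign is −
Point 4:
  Lat: 30′ + 13.9″ = 30.23167′; 88 + 30.23167/60 = 88.5038611
  hemisphere S, so the sign is −
  λ: 1° + 14/60 + 15/3600 = 1 + 0.233333 + 0.004167 = 1.2375000
  E ⇒ keep positive

1. 53.956667, -137.595200
2. -36.096986, 139.018212
3. -50.237183, -179.546117
4. -88.503861, 1.237500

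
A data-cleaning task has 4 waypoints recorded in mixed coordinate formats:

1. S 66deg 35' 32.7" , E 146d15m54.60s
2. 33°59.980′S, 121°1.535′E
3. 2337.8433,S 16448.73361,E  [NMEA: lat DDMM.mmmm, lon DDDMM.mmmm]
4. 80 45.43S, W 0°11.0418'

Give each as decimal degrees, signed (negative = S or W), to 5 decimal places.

1. -66.59242, 146.26517
2. -33.99967, 121.02558
3. -23.63072, 164.81223
4. -80.75717, -0.18403

Point 1:
  φ: 35′ + 32.7″ = 35.54500′; 66 + 35.54500/60 = 66.592417
  S → negative
  Longitude: 146 + 15/60 + 54.6/3600 = 146.265167
  E ⇒ keep positive
Point 2:
  Lat: 59.98′ = 0.999667°; total 33.999667
  S → negative
  Lon: 121 + 1.535/60 = 121.025583
  E → positive
Point 3:
  φ: split at 2 digits → 23° and 37.8433′; 23 + 37.8433/60 = 23.630722
  S ⇒ negate
  Longitude: degrees = first 3 digits = 164, minutes = 48.73361; 164 + 48.73361/60 = 164.812227
  E → positive
Point 4:
  φ: 45.43′ = 0.757167°; total 80.757167
  S → negative
  Lon: 11.0418′ = 0.184030°; total 0.184030
  hemisphere W, so the sign is −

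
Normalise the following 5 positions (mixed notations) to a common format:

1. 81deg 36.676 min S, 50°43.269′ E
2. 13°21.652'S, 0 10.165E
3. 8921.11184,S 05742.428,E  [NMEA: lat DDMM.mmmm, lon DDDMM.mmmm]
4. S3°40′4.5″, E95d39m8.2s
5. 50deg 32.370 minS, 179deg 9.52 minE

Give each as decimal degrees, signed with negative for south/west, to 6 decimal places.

1. -81.611267, 50.721150
2. -13.360867, 0.169417
3. -89.351864, 57.707133
4. -3.667917, 95.652278
5. -50.539500, 179.158667

Point 1:
  φ: 36.676′ = 0.611267°; total 81.6112667
  hemisphere S, so the sign is −
  λ: 50 + 43.269/60 = 50.7211500
  E ⇒ keep positive
Point 2:
  φ: 13 + 21.652/60 = 13.3608667
  S → negative
  Lon: 0 + 10.165/60 = 0.1694167
  E ⇒ keep positive
Point 3:
  φ: degrees = first 2 digits = 89, minutes = 21.11184; 89 + 21.11184/60 = 89.3518640
  hemisphere S, so the sign is −
  Longitude: split at 3 digits → 057° and 42.428′; 57 + 42.428/60 = 57.7071333
  E → positive
Point 4:
  φ: 3° + 40/60 + 4.5/3600 = 3 + 0.666667 + 0.001250 = 3.6679167
  hemisphere S, so the sign is −
  Longitude: 95 + 39/60 + 8.2/3600 = 95.6522778
  E ⇒ keep positive
Point 5:
  Lat: 32.37′ = 0.539500°; total 50.5395000
  S → negative
  Lon: 179 + 9.52/60 = 179.1586667
  E → positive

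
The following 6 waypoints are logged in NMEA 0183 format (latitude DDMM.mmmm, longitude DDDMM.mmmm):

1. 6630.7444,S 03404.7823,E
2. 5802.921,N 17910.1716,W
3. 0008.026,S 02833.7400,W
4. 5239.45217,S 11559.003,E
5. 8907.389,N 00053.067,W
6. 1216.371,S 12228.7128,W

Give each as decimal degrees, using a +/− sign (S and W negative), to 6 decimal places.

1. -66.512407, 34.079705
2. 58.048683, -179.169527
3. -0.133767, -28.562333
4. -52.657536, 115.983383
5. 89.123150, -0.884450
6. -12.272850, -122.478547

Point 1:
  Latitude: split at 2 digits → 66° and 30.7444′; 66 + 30.7444/60 = 66.5124067
  S ⇒ negate
  Lon: degrees = first 3 digits = 34, minutes = 4.7823; 34 + 4.7823/60 = 34.0797050
  E → positive
Point 2:
  Lat: degrees = first 2 digits = 58, minutes = 2.921; 58 + 2.921/60 = 58.0486833
  N ⇒ keep positive
  Longitude: degrees = first 3 digits = 179, minutes = 10.1716; 179 + 10.1716/60 = 179.1695267
  W ⇒ negate
Point 3:
  Lat: split at 2 digits → 00° and 8.026′; 0 + 8.026/60 = 0.1337667
  S → negative
  λ: split at 3 digits → 028° and 33.74′; 28 + 33.74/60 = 28.5623333
  W → negative
Point 4:
  Lat: degrees = first 2 digits = 52, minutes = 39.45217; 52 + 39.45217/60 = 52.6575362
  S ⇒ negate
  λ: split at 3 digits → 115° and 59.003′; 115 + 59.003/60 = 115.9833833
  E ⇒ keep positive
Point 5:
  Lat: degrees = first 2 digits = 89, minutes = 7.389; 89 + 7.389/60 = 89.1231500
  N ⇒ keep positive
  Longitude: split at 3 digits → 000° and 53.067′; 0 + 53.067/60 = 0.8844500
  W → negative
Point 6:
  φ: degrees = first 2 digits = 12, minutes = 16.371; 12 + 16.371/60 = 12.2728500
  S → negative
  Lon: split at 3 digits → 122° and 28.7128′; 122 + 28.7128/60 = 122.4785467
  W ⇒ negate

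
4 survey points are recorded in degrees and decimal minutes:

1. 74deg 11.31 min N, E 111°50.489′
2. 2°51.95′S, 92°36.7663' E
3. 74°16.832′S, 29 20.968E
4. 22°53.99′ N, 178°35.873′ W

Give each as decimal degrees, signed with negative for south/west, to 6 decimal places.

Point 1:
  Lat: 11.31′ = 0.188500°; total 74.1885000
  N ⇒ keep positive
  Longitude: 111 + 50.489/60 = 111.8414833
  E ⇒ keep positive
Point 2:
  Latitude: 51.95′ = 0.865833°; total 2.8658333
  S → negative
  λ: 36.7663′ = 0.612772°; total 92.6127717
  E → positive
Point 3:
  φ: 74 + 16.832/60 = 74.2805333
  S ⇒ negate
  Longitude: 20.968′ = 0.349467°; total 29.3494667
  E ⇒ keep positive
Point 4:
  Latitude: 22 + 53.99/60 = 22.8998333
  N → positive
  Longitude: 178 + 35.873/60 = 178.5978833
  W ⇒ negate

1. 74.188500, 111.841483
2. -2.865833, 92.612772
3. -74.280533, 29.349467
4. 22.899833, -178.597883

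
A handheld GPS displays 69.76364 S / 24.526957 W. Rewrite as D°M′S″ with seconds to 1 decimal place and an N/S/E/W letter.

Latitude: 0.763640° → 45.81840′; 0.81840 × 60 = 49.104″
Lon: whole degrees 24; 31.61742′ → 31′ and 37.045″

69°45′49.1″ S, 24°31′37.0″ W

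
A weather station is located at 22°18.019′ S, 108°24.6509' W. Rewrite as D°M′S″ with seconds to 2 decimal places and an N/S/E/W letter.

22°18′1.14″ S, 108°24′39.05″ W

Lat: 18.01900′ → 18′ and 0.01900 × 60 = 1.1400″
λ: fractional minutes 0.65090 × 60 = 39.0540″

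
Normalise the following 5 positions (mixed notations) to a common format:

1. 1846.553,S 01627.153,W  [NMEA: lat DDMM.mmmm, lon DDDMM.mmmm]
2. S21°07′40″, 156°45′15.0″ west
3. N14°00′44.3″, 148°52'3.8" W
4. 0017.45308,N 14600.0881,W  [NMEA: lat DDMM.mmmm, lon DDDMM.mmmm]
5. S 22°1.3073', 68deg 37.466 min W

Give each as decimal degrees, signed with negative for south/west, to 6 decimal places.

1. -18.775883, -16.452550
2. -21.127778, -156.754167
3. 14.012306, -148.867722
4. 0.290885, -146.001468
5. -22.021788, -68.624433

Point 1:
  φ: split at 2 digits → 18° and 46.553′; 18 + 46.553/60 = 18.7758833
  S → negative
  λ: degrees = first 3 digits = 16, minutes = 27.153; 16 + 27.153/60 = 16.4525500
  hemisphere W, so the sign is −
Point 2:
  Lat: 21 + 7/60 + 40/3600 = 21.1277778
  S → negative
  Longitude: 156 + 45/60 + 15/3600 = 156.7541667
  W → negative
Point 3:
  Latitude: 0′ + 44.3″ = 0.73833′; 14 + 0.73833/60 = 14.0123056
  N → positive
  λ: 148° + 52/60 + 3.8/3600 = 148 + 0.866667 + 0.001056 = 148.8677222
  W → negative
Point 4:
  Latitude: degrees = first 2 digits = 0, minutes = 17.45308; 0 + 17.45308/60 = 0.2908847
  N → positive
  Longitude: split at 3 digits → 146° and 0.0881′; 146 + 0.0881/60 = 146.0014683
  hemisphere W, so the sign is −
Point 5:
  φ: 22 + 1.3073/60 = 22.0217883
  S → negative
  Longitude: 68 + 37.466/60 = 68.6244333
  W ⇒ negate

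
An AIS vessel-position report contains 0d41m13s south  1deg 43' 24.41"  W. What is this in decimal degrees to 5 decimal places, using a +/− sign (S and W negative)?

φ: 0° + 41/60 + 13/3600 = 0 + 0.683333 + 0.003611 = 0.686944
hemisphere S, so the sign is −
Longitude: 1° + 43/60 + 24.41/3600 = 1 + 0.716667 + 0.006781 = 1.723447
W → negative

-0.68694, -1.72345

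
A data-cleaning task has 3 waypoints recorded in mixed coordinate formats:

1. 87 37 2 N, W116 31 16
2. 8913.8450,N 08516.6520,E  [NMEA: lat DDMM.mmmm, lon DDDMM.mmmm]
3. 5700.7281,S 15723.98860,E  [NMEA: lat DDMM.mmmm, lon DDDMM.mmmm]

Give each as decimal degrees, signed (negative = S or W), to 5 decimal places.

1. 87.61722, -116.52111
2. 89.23075, 85.27753
3. -57.01214, 157.39981

Point 1:
  Latitude: 37′ + 2″ = 37.03333′; 87 + 37.03333/60 = 87.617222
  N → positive
  Longitude: 31′ + 16″ = 31.26667′; 116 + 31.26667/60 = 116.521111
  W ⇒ negate
Point 2:
  φ: degrees = first 2 digits = 89, minutes = 13.845; 89 + 13.845/60 = 89.230750
  N ⇒ keep positive
  Lon: degrees = first 3 digits = 85, minutes = 16.652; 85 + 16.652/60 = 85.277533
  E → positive
Point 3:
  Latitude: degrees = first 2 digits = 57, minutes = 0.7281; 57 + 0.7281/60 = 57.012135
  S → negative
  Longitude: degrees = first 3 digits = 157, minutes = 23.9886; 157 + 23.9886/60 = 157.399810
  E ⇒ keep positive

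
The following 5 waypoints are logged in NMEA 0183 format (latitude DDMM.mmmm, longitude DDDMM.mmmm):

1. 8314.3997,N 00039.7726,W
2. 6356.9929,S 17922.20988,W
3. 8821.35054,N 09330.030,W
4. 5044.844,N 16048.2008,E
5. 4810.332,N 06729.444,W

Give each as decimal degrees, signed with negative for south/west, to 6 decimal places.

1. 83.239995, -0.662877
2. -63.949882, -179.370165
3. 88.355842, -93.500500
4. 50.747400, 160.803347
5. 48.172200, -67.490733

Point 1:
  Lat: degrees = first 2 digits = 83, minutes = 14.3997; 83 + 14.3997/60 = 83.2399950
  N ⇒ keep positive
  λ: degrees = first 3 digits = 0, minutes = 39.7726; 0 + 39.7726/60 = 0.6628767
  hemisphere W, so the sign is −
Point 2:
  Latitude: split at 2 digits → 63° and 56.9929′; 63 + 56.9929/60 = 63.9498817
  S ⇒ negate
  Longitude: split at 3 digits → 179° and 22.20988′; 179 + 22.20988/60 = 179.3701647
  hemisphere W, so the sign is −
Point 3:
  φ: split at 2 digits → 88° and 21.35054′; 88 + 21.35054/60 = 88.3558423
  N ⇒ keep positive
  Longitude: split at 3 digits → 093° and 30.03′; 93 + 30.03/60 = 93.5005000
  hemisphere W, so the sign is −
Point 4:
  Latitude: split at 2 digits → 50° and 44.844′; 50 + 44.844/60 = 50.7474000
  N → positive
  λ: split at 3 digits → 160° and 48.2008′; 160 + 48.2008/60 = 160.8033467
  E → positive
Point 5:
  φ: split at 2 digits → 48° and 10.332′; 48 + 10.332/60 = 48.1722000
  N ⇒ keep positive
  Longitude: split at 3 digits → 067° and 29.444′; 67 + 29.444/60 = 67.4907333
  W ⇒ negate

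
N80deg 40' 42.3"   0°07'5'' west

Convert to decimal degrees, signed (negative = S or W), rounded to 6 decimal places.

80.678417, -0.118056

φ: 40′ + 42.3″ = 40.70500′; 80 + 40.70500/60 = 80.6784167
N ⇒ keep positive
Longitude: 0 + 7/60 + 5/3600 = 0.1180556
W → negative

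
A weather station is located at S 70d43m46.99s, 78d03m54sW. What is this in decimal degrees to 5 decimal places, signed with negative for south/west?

-70.72972, -78.06500

φ: 43′ + 46.99″ = 43.78317′; 70 + 43.78317/60 = 70.729719
hemisphere S, so the sign is −
Longitude: 78° + 3/60 + 54/3600 = 78 + 0.050000 + 0.015000 = 78.065000
W → negative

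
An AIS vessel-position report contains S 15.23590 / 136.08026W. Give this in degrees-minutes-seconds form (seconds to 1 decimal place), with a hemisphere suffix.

15°14′9.2″ S, 136°04′48.9″ W

Latitude: 0.235900° → 14.15400′; 0.15400 × 60 = 9.240″
Lon: 0.080260 × 60 = 4.81560′ → 4′, remainder × 60 = 48.936″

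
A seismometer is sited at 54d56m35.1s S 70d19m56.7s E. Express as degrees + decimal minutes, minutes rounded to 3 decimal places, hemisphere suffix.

54° 56.585′ S, 70° 19.945′ E

φ: seconds/60 = 0.58500; minutes = 56 + 0.58500 = 56.58500
Lon: seconds/60 = 0.94500; minutes = 19 + 0.94500 = 19.94500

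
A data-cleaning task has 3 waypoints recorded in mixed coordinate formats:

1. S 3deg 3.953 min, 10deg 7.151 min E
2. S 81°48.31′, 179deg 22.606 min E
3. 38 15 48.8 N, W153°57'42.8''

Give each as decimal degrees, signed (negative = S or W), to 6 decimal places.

1. -3.065883, 10.119183
2. -81.805167, 179.376767
3. 38.263556, -153.961889

Point 1:
  Lat: 3 + 3.953/60 = 3.0658833
  S ⇒ negate
  λ: 7.151′ = 0.119183°; total 10.1191833
  E ⇒ keep positive
Point 2:
  Lat: 81 + 48.31/60 = 81.8051667
  S → negative
  Longitude: 22.606′ = 0.376767°; total 179.3767667
  E ⇒ keep positive
Point 3:
  Lat: 15′ + 48.8″ = 15.81333′; 38 + 15.81333/60 = 38.2635556
  N → positive
  Lon: 153° + 57/60 + 42.8/3600 = 153 + 0.950000 + 0.011889 = 153.9618889
  hemisphere W, so the sign is −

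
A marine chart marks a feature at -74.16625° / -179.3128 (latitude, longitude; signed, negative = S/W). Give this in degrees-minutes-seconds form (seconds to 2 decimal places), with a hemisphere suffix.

Latitude is negative → S; |value| = 74.166250
φ: 0.166250 × 60 = 9.97500′ → 9′, remainder × 60 = 58.5000″
Longitude is negative → W; |value| = 179.312800
Lon: 0.312800° → 18.76800′; 0.76800 × 60 = 46.0800″

74°09′58.50″ S, 179°18′46.08″ W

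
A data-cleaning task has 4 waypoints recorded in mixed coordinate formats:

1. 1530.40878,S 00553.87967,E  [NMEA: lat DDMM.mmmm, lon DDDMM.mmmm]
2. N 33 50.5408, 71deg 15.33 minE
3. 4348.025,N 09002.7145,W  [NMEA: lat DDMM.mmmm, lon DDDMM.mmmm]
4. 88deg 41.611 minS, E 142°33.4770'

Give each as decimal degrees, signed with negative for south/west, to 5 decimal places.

1. -15.50681, 5.89799
2. 33.84235, 71.25550
3. 43.80042, -90.04524
4. -88.69352, 142.55795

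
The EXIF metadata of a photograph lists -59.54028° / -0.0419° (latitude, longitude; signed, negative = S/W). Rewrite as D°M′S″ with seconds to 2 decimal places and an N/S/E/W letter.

Latitude is negative → S; |value| = 59.540280
Lat: 0.540280° → 32.41680′; 0.41680 × 60 = 25.0080″
Longitude is negative → W; |value| = 0.041900
Longitude: 0.041900° → 2.51400′; 0.51400 × 60 = 30.8400″

59°32′25.01″ S, 0°02′30.84″ W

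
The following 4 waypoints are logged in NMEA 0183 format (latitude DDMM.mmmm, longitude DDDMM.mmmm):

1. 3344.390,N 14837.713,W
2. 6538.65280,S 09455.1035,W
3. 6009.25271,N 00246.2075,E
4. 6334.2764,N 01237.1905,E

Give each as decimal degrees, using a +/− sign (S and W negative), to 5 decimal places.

1. 33.73983, -148.62855
2. -65.64421, -94.91839
3. 60.15421, 2.77013
4. 63.57127, 12.61984

Point 1:
  Lat: degrees = first 2 digits = 33, minutes = 44.39; 33 + 44.39/60 = 33.739833
  N → positive
  Longitude: split at 3 digits → 148° and 37.713′; 148 + 37.713/60 = 148.628550
  W ⇒ negate
Point 2:
  Latitude: degrees = first 2 digits = 65, minutes = 38.6528; 65 + 38.6528/60 = 65.644213
  hemisphere S, so the sign is −
  Longitude: split at 3 digits → 094° and 55.1035′; 94 + 55.1035/60 = 94.918392
  W → negative
Point 3:
  φ: degrees = first 2 digits = 60, minutes = 9.25271; 60 + 9.25271/60 = 60.154212
  N ⇒ keep positive
  Lon: split at 3 digits → 002° and 46.2075′; 2 + 46.2075/60 = 2.770125
  E ⇒ keep positive
Point 4:
  φ: degrees = first 2 digits = 63, minutes = 34.2764; 63 + 34.2764/60 = 63.571273
  N → positive
  λ: split at 3 digits → 012° and 37.1905′; 12 + 37.1905/60 = 12.619842
  E ⇒ keep positive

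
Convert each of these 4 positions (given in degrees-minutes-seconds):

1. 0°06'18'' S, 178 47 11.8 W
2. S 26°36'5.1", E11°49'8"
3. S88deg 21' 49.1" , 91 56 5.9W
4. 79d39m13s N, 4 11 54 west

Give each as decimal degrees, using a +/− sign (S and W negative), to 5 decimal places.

Point 1:
  Lat: 0 + 6/60 + 18/3600 = 0.105000
  S → negative
  Longitude: 47′ + 11.8″ = 47.19667′; 178 + 47.19667/60 = 178.786611
  W → negative
Point 2:
  Latitude: 26 + 36/60 + 5.1/3600 = 26.601417
  hemisphere S, so the sign is −
  Lon: 11 + 49/60 + 8/3600 = 11.818889
  E → positive
Point 3:
  Latitude: 88 + 21/60 + 49.1/3600 = 88.363639
  S ⇒ negate
  λ: 91 + 56/60 + 5.9/3600 = 91.934972
  W → negative
Point 4:
  Latitude: 39′ + 13″ = 39.21667′; 79 + 39.21667/60 = 79.653611
  N ⇒ keep positive
  Longitude: 4 + 11/60 + 54/3600 = 4.198333
  W ⇒ negate

1. -0.10500, -178.78661
2. -26.60142, 11.81889
3. -88.36364, -91.93497
4. 79.65361, -4.19833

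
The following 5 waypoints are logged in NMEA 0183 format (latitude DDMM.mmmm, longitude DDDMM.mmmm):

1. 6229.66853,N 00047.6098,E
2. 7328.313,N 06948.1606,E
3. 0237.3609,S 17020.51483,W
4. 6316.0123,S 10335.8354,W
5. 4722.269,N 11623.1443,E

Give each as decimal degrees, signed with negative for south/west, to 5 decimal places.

Point 1:
  Lat: split at 2 digits → 62° and 29.66853′; 62 + 29.66853/60 = 62.494476
  N → positive
  Lon: degrees = first 3 digits = 0, minutes = 47.6098; 0 + 47.6098/60 = 0.793497
  E → positive
Point 2:
  φ: degrees = first 2 digits = 73, minutes = 28.313; 73 + 28.313/60 = 73.471883
  N → positive
  Longitude: degrees = first 3 digits = 69, minutes = 48.1606; 69 + 48.1606/60 = 69.802677
  E ⇒ keep positive
Point 3:
  Latitude: split at 2 digits → 02° and 37.3609′; 2 + 37.3609/60 = 2.622682
  S → negative
  Longitude: split at 3 digits → 170° and 20.51483′; 170 + 20.51483/60 = 170.341914
  W → negative
Point 4:
  φ: split at 2 digits → 63° and 16.0123′; 63 + 16.0123/60 = 63.266872
  hemisphere S, so the sign is −
  Longitude: degrees = first 3 digits = 103, minutes = 35.8354; 103 + 35.8354/60 = 103.597257
  hemisphere W, so the sign is −
Point 5:
  Latitude: degrees = first 2 digits = 47, minutes = 22.269; 47 + 22.269/60 = 47.371150
  N → positive
  Lon: degrees = first 3 digits = 116, minutes = 23.1443; 116 + 23.1443/60 = 116.385738
  E ⇒ keep positive

1. 62.49448, 0.79350
2. 73.47188, 69.80268
3. -2.62268, -170.34191
4. -63.26687, -103.59726
5. 47.37115, 116.38574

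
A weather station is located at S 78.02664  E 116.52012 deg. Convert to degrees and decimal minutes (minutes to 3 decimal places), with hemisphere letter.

78° 1.598′ S, 116° 31.207′ E

Lat: minutes = (78.026640 − 78) × 60 = 1.59840
Longitude: minutes = (116.520120 − 116) × 60 = 31.20720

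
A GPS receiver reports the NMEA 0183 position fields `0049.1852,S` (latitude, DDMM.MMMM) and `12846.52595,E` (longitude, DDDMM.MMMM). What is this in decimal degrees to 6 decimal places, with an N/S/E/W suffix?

0.819753° S, 128.775433° E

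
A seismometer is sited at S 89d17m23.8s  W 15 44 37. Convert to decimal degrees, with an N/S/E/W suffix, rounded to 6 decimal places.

89.289944° S, 15.743611° W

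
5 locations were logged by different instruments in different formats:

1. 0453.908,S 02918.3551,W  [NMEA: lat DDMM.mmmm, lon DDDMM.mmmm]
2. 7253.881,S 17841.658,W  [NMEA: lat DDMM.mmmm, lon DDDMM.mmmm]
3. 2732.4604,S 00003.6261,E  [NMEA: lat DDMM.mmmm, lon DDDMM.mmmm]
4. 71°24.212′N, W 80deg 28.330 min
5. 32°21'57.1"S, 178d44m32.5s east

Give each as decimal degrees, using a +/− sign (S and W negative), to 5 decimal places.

Point 1:
  Latitude: split at 2 digits → 04° and 53.908′; 4 + 53.908/60 = 4.898467
  hemisphere S, so the sign is −
  λ: split at 3 digits → 029° and 18.3551′; 29 + 18.3551/60 = 29.305918
  W → negative
Point 2:
  Latitude: degrees = first 2 digits = 72, minutes = 53.881; 72 + 53.881/60 = 72.898017
  S → negative
  λ: degrees = first 3 digits = 178, minutes = 41.658; 178 + 41.658/60 = 178.694300
  W ⇒ negate
Point 3:
  φ: degrees = first 2 digits = 27, minutes = 32.4604; 27 + 32.4604/60 = 27.541007
  S → negative
  Longitude: split at 3 digits → 000° and 3.6261′; 0 + 3.6261/60 = 0.060435
  E → positive
Point 4:
  φ: 71 + 24.212/60 = 71.403533
  N → positive
  Lon: 28.33′ = 0.472167°; total 80.472167
  W → negative
Point 5:
  φ: 21′ + 57.1″ = 21.95167′; 32 + 21.95167/60 = 32.365861
  S → negative
  Lon: 178 + 44/60 + 32.5/3600 = 178.742361
  E ⇒ keep positive

1. -4.89847, -29.30592
2. -72.89802, -178.69430
3. -27.54101, 0.06044
4. 71.40353, -80.47217
5. -32.36586, 178.74236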